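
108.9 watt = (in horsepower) 108.9 watt = 108.9 W. 1 horsepower = 745.69987 W, so 108.9 W = 108.9 / 745.69987 = 0.14603731 horsepower ≈ 0.146 horsepower (4 s.f.). Final answer: 0.146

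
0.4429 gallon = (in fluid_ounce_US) 1 gallon = 0.0037854118 m^3, so 0.4429 gallon = 0.4429 * 0.0037854118 = 0.0016765589 m^3. 1 fluid_ounce_US = 2.957353e-05 m^3, so 0.0016765589 m^3 = 0.0016765589 / 2.957353e-05 = 56.6912 fluid_ounce_US ≈ 56.69 fluid_ounce_US (4 s.f.). Final answer: 56.69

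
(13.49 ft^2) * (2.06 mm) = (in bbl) 0.01624. Check: 1 ft^2 = 0.09290304 m^2, so 13.49 ft^2 = 13.49 * 0.09290304 = 1.253262 m^2. 1 mm = 0.001 m, so 2.06 mm = 2.06 * 0.001 = 0.00206 m. Combine: 1.253262 m^2 * 0.00206 m = 0.0025817197 m^3. 1 bbl = 0.15898729 m^3, so 0.0025817197 m^3 = 0.0025817197 / 0.15898729 = 0.016238529 bbl ≈ 0.01624 bbl (4 s.f.).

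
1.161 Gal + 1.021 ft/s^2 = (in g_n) 0.03292. Check: 1 Gal = 0.01 m/s^2, so 1.161 Gal = 1.161 * 0.01 = 0.01161 m/s^2. 1 ft/s^2 = 0.3048 m/s^2, so 1.021 ft/s^2 = 1.021 * 0.3048 = 0.3112008 m/s^2. Sum: 0.01161 + 0.3112008 = 0.3228108 m/s^2. 1 g_n = 9.80665 m/s^2, so 0.3228108 m/s^2 = 0.3228108 / 9.80665 = 0.032917541 g_n ≈ 0.03292 g_n (4 s.f.).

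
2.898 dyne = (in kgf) 1 dyne = 1e-05 N, so 2.898 dyne = 2.898 * 1e-05 = 2.898e-05 N. 1 kgf = 9.80665 N, so 2.898e-05 N = 2.898e-05 / 9.80665 = 2.9551376e-06 kgf ≈ 2.955e-06 kgf (4 s.f.). Final answer: 2.955e-06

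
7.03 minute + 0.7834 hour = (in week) 1 minute = 60 s, so 7.03 minute = 7.03 * 60 = 421.8 s. 1 hour = 3600 s, so 0.7834 hour = 0.7834 * 3600 = 2820.24 s. Sum: 421.8 + 2820.24 = 3242.04 s. 1 week = 604800 s, so 3242.04 s = 3242.04 / 604800 = 0.0053605159 week ≈ 0.005361 week (4 s.f.). Final answer: 0.005361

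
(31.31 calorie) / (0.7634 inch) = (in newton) 1 calorie = 4.184 J, so 31.31 calorie = 31.31 * 4.184 = 131.00104 J. 1 inch = 0.0254 m, so 0.7634 inch = 0.7634 * 0.0254 = 0.01939036 m. Combine: 131.00104 J / 0.01939036 m = 6755.988 N. 6755.988 N = 6755.988 newton ≈ 6756 newton (4 s.f.). Final answer: 6756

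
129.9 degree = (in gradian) 144.3. Check: 1 degree = 0.017453293 rad, so 129.9 degree = 129.9 * 0.017453293 = 2.2671827 rad. 1 gradian = 0.015707963 rad, so 2.2671827 rad = 2.2671827 / 0.015707963 = 144.33333 gradian ≈ 144.3 gradian (4 s.f.).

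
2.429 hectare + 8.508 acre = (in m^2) 1 hectare = 10000 m^2, so 2.429 hectare = 2.429 * 10000 = 24290 m^2. 1 acre = 4046.8564 m^2, so 8.508 acre = 8.508 * 4046.8564 = 34430.654 m^2. Sum: 24290 + 34430.654 = 58720.654 m^2. Result: 58720.654 m^2 ≈ 5.872e+04 m^2 (4 s.f.). Final answer: 5.872e+04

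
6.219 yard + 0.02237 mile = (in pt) 1 yard = 0.9144 m, so 6.219 yard = 6.219 * 0.9144 = 5.6866536 m. 1 mile = 1609.344 m, so 0.02237 mile = 0.02237 * 1609.344 = 36.001025 m. Sum: 5.6866536 + 36.001025 = 41.687679 m. 1 pt = 0.00035277778 m, so 41.687679 m = 41.687679 / 0.00035277778 = 118169.8 pt ≈ 1.182e+05 pt (4 s.f.). Final answer: 1.182e+05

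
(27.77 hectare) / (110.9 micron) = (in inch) 9.858e+10. Check: 1 hectare = 10000 m^2, so 27.77 hectare = 27.77 * 10000 = 277700 m^2. 1 micron = 1e-06 m, so 110.9 micron = 110.9 * 1e-06 = 0.0001109 m. Combine: 277700 m^2 / 0.0001109 m = 2.5040577e+09 m. 1 inch = 0.0254 m, so 2.5040577e+09 m = 2.5040577e+09 / 0.0254 = 9.8584949e+10 inch ≈ 9.858e+10 inch (4 s.f.).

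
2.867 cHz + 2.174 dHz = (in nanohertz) 1 cHz = 0.01 Hz, so 2.867 cHz = 2.867 * 0.01 = 0.02867 Hz. 1 dHz = 0.1 Hz, so 2.174 dHz = 2.174 * 0.1 = 0.2174 Hz. Sum: 0.02867 + 0.2174 = 0.24607 Hz. 1 nanohertz = 1e-09 Hz, so 0.24607 Hz = 0.24607 / 1e-09 = 2.4607e+08 nanohertz ≈ 2.461e+08 nanohertz (4 s.f.). Final answer: 2.461e+08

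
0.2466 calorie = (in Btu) 1 calorie = 4.184 J, so 0.2466 calorie = 0.2466 * 4.184 = 1.0317744 J. 1 Btu = 1055.0559 J, so 1.0317744 J = 1.0317744 / 1055.0559 = 0.00097793344 Btu ≈ 0.0009779 Btu (4 s.f.). Final answer: 0.0009779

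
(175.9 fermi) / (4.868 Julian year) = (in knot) 1 fermi = 1e-15 m, so 175.9 fermi = 175.9 * 1e-15 = 1.759e-13 m. 1 Julian year = 31557600 s, so 4.868 Julian year = 4.868 * 31557600 = 1.536224e+08 s. Combine: 1.759e-13 m / 1.536224e+08 s = 1.1450153e-21 m/s. 1 knot = 0.51444444 m/s, so 1.1450153e-21 m/s = 1.1450153e-21 / 0.51444444 = 2.2257318e-21 knot ≈ 2.226e-21 knot (4 s.f.). Final answer: 2.226e-21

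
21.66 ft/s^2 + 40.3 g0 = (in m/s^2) 401.8. Check: 1 ft/s^2 = 0.3048 m/s^2, so 21.66 ft/s^2 = 21.66 * 0.3048 = 6.601968 m/s^2. 1 g0 = 9.80665 m/s^2, so 40.3 g0 = 40.3 * 9.80665 = 395.20799 m/s^2. Sum: 6.601968 + 395.20799 = 401.80996 m/s^2. Result: 401.80996 m/s^2 ≈ 401.8 m/s^2 (4 s.f.).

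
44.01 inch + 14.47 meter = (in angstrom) 1.559e+11. Check: 1 inch = 0.0254 m, so 44.01 inch = 44.01 * 0.0254 = 1.117854 m. 14.47 meter = 14.47 m. Sum: 1.117854 + 14.47 = 15.587854 m. 1 angstrom = 1e-10 m, so 15.587854 m = 15.587854 / 1e-10 = 1.5587854e+11 angstrom ≈ 1.559e+11 angstrom (4 s.f.).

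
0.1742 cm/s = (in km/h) 0.006271. Check: 1 cm/s = 0.01 m/s, so 0.1742 cm/s = 0.1742 * 0.01 = 0.001742 m/s. 1 km/h = 0.27777778 m/s, so 0.001742 m/s = 0.001742 / 0.27777778 = 0.0062712 km/h ≈ 0.006271 km/h (4 s.f.).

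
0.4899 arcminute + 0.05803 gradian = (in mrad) 1.054. Check: 1 arcminute = 0.00029088821 rad, so 0.4899 arcminute = 0.4899 * 0.00029088821 = 0.00014250613 rad. 1 gradian = 0.015707963 rad, so 0.05803 gradian = 0.05803 * 0.015707963 = 0.00091153311 rad. Sum: 0.00014250613 + 0.00091153311 = 0.0010540392 rad. 1 mrad = 0.001 rad, so 0.0010540392 rad = 0.0010540392 / 0.001 = 1.0540392 mrad ≈ 1.054 mrad (4 s.f.).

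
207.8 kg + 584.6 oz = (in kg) 224.4. Check: 207.8 kg is already in kg. 1 oz = 0.028349523 kg, so 584.6 oz = 584.6 * 0.028349523 = 16.573131 kg. Sum: 207.8 + 16.573131 = 224.37313 kg. Result: 224.37313 kg ≈ 224.4 kg (4 s.f.).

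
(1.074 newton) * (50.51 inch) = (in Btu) 1.074 newton = 1.074 N. 1 inch = 0.0254 m, so 50.51 inch = 50.51 * 0.0254 = 1.282954 m. Combine: 1.074 N * 1.282954 m = 1.3778926 J. 1 Btu = 1055.0559 J, so 1.3778926 J = 1.3778926 / 1055.0559 = 0.0013059902 Btu ≈ 0.001306 Btu (4 s.f.). Final answer: 0.001306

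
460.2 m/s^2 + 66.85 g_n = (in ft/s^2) 460.2 m/s^2 is already in m/s^2. 1 g_n = 9.80665 m/s^2, so 66.85 g_n = 66.85 * 9.80665 = 655.57455 m/s^2. Sum: 460.2 + 655.57455 = 1115.7746 m/s^2. 1 ft/s^2 = 0.3048 m/s^2, so 1115.7746 m/s^2 = 1115.7746 / 0.3048 = 3660.6777 ft/s^2 ≈ 3661 ft/s^2 (4 s.f.). Final answer: 3661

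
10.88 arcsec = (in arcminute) 0.1813. Check: 1 arcsec = 4.8481368e-06 rad, so 10.88 arcsec = 10.88 * 4.8481368e-06 = 5.2747729e-05 rad. 1 arcminute = 0.00029088821 rad, so 5.2747729e-05 rad = 5.2747729e-05 / 0.00029088821 = 0.18133333 arcminute ≈ 0.1813 arcminute (4 s.f.).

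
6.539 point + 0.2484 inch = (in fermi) 8.616e+12. Check: 1 point = 0.00035277778 m, so 6.539 point = 6.539 * 0.00035277778 = 0.0023068139 m. 1 inch = 0.0254 m, so 0.2484 inch = 0.2484 * 0.0254 = 0.00630936 m. Sum: 0.0023068139 + 0.00630936 = 0.0086161739 m. 1 fermi = 1e-15 m, so 0.0086161739 m = 0.0086161739 / 1e-15 = 8.6161739e+12 fermi ≈ 8.616e+12 fermi (4 s.f.).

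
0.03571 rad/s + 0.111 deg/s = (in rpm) 0.3595. Check: 0.03571 rad/s is already in rad/s. 1 deg/s = 0.017453293 rad/s, so 0.111 deg/s = 0.111 * 0.017453293 = 0.0019373155 rad/s. Sum: 0.03571 + 0.0019373155 = 0.037647315 rad/s. 1 rpm = 0.10471976 rad/s, so 0.037647315 rad/s = 0.037647315 / 0.10471976 = 0.35950538 rpm ≈ 0.3595 rpm (4 s.f.).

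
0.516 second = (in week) 0.516 second = 0.516 s. 1 week = 604800 s, so 0.516 s = 0.516 / 604800 = 8.531746e-07 week ≈ 8.532e-07 week (4 s.f.). Final answer: 8.532e-07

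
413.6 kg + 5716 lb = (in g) 413.6 kg is already in kg. 1 lb = 0.45359237 kg, so 5716 lb = 5716 * 0.45359237 = 2592.734 kg. Sum: 413.6 + 2592.734 = 3006.334 kg. 1 g = 0.001 kg, so 3006.334 kg = 3006.334 / 0.001 = 3006334 g ≈ 3.006e+06 g (4 s.f.). Final answer: 3.006e+06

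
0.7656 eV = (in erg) 1.227e-12. Check: 1 eV = 1.6021766e-19 J, so 0.7656 eV = 0.7656 * 1.6021766e-19 = 1.2266264e-19 J. 1 erg = 1e-07 J, so 1.2266264e-19 J = 1.2266264e-19 / 1e-07 = 1.2266264e-12 erg ≈ 1.227e-12 erg (4 s.f.).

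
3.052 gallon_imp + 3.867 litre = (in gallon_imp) 1 gallon_imp = 0.00454609 m^3, so 3.052 gallon_imp = 3.052 * 0.00454609 = 0.013874667 m^3. 1 litre = 0.001 m^3, so 3.867 litre = 3.867 * 0.001 = 0.003867 m^3. Sum: 0.013874667 + 0.003867 = 0.017741667 m^3. 1 gallon_imp = 0.00454609 m^3, so 0.017741667 m^3 = 0.017741667 / 0.00454609 = 3.9026211 gallon_imp ≈ 3.903 gallon_imp (4 s.f.). Final answer: 3.903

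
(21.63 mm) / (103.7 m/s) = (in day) 1 mm = 0.001 m, so 21.63 mm = 21.63 * 0.001 = 0.02163 m. 103.7 m/s is already in m/s. Combine: 0.02163 m / 103.7 m/s = 0.00020858245 s. 1 day = 86400 s, so 0.00020858245 s = 0.00020858245 / 86400 = 2.4141487e-09 day ≈ 2.414e-09 day (4 s.f.). Final answer: 2.414e-09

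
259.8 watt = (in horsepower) 259.8 watt = 259.8 W. 1 horsepower = 745.69987 W, so 259.8 W = 259.8 / 745.69987 = 0.34839754 horsepower ≈ 0.3484 horsepower (4 s.f.). Final answer: 0.3484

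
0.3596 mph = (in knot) 0.3125. Check: 1 mph = 0.44704 m/s, so 0.3596 mph = 0.3596 * 0.44704 = 0.16075558 m/s. 1 knot = 0.51444444 m/s, so 0.16075558 m/s = 0.16075558 / 0.51444444 = 0.31248386 knot ≈ 0.3125 knot (4 s.f.).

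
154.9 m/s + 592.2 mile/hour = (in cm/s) 154.9 m/s is already in m/s. 1 mile/hour = 0.44704 m/s, so 592.2 mile/hour = 592.2 * 0.44704 = 264.73709 m/s. Sum: 154.9 + 264.73709 = 419.63709 m/s. 1 cm/s = 0.01 m/s, so 419.63709 m/s = 419.63709 / 0.01 = 41963.709 cm/s ≈ 4.196e+04 cm/s (4 s.f.). Final answer: 4.196e+04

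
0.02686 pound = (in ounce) 1 pound = 0.45359237 kg, so 0.02686 pound = 0.02686 * 0.45359237 = 0.012183491 kg. 1 ounce = 0.028349523 kg, so 0.012183491 kg = 0.012183491 / 0.028349523 = 0.42976 ounce ≈ 0.4298 ounce (4 s.f.). Final answer: 0.4298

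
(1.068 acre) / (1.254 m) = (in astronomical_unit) 2.304e-08. Check: 1 acre = 4046.8564 m^2, so 1.068 acre = 1.068 * 4046.8564 = 4322.0427 m^2. 1.254 m is already in m. Combine: 4322.0427 m^2 / 1.254 m = 3446.605 m. 1 astronomical_unit = 1.4959787e+11 m, so 3446.605 m = 3446.605 / 1.4959787e+11 = 2.3039131e-08 astronomical_unit ≈ 2.304e-08 astronomical_unit (4 s.f.).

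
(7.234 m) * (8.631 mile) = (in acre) 7.234 m is already in m. 1 mile = 1609.344 m, so 8.631 mile = 8.631 * 1609.344 = 13890.248 m. Combine: 7.234 m * 13890.248 m = 100482.05 m^2. 1 acre = 4046.8564 m^2, so 100482.05 m^2 = 100482.05 / 4046.8564 = 24.829656 acre ≈ 24.83 acre (4 s.f.). Final answer: 24.83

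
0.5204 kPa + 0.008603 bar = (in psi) 0.2003. Check: 1 kPa = 1000 Pa, so 0.5204 kPa = 0.5204 * 1000 = 520.4 Pa. 1 bar = 100000 Pa, so 0.008603 bar = 0.008603 * 100000 = 860.3 Pa. Sum: 520.4 + 860.3 = 1380.7 Pa. 1 psi = 6894.7573 Pa, so 1380.7 Pa = 1380.7 / 6894.7573 = 0.2002536 psi ≈ 0.2003 psi (4 s.f.).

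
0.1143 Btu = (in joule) 1 Btu = 1055.0559 J, so 0.1143 Btu = 0.1143 * 1055.0559 = 120.59288 J. 120.59288 J = 120.59288 joule ≈ 120.6 joule (4 s.f.). Final answer: 120.6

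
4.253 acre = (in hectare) 1.721. Check: 1 acre = 4046.8564 m^2, so 4.253 acre = 4.253 * 4046.8564 = 17211.28 m^2. 1 hectare = 10000 m^2, so 17211.28 m^2 = 17211.28 / 10000 = 1.721128 hectare ≈ 1.721 hectare (4 s.f.).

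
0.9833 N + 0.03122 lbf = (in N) 1.122. Check: 0.9833 N is already in N. 1 lbf = 4.4482216 N, so 0.03122 lbf = 0.03122 * 4.4482216 = 0.13887348 N. Sum: 0.9833 + 0.13887348 = 1.1221735 N. Result: 1.1221735 N ≈ 1.122 N (4 s.f.).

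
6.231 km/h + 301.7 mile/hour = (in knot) 1 km/h = 0.27777778 m/s, so 6.231 km/h = 6.231 * 0.27777778 = 1.7308333 m/s. 1 mile/hour = 0.44704 m/s, so 301.7 mile/hour = 301.7 * 0.44704 = 134.87197 m/s. Sum: 1.7308333 + 134.87197 = 136.6028 m/s. 1 knot = 0.51444444 m/s, so 136.6028 m/s = 136.6028 / 0.51444444 = 265.5346 knot ≈ 265.5 knot (4 s.f.). Final answer: 265.5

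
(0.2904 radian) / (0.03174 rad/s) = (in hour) 0.002541. Check: 0.2904 radian = 0.2904 rad. 0.03174 rad/s is already in rad/s. Combine: 0.2904 rad / 0.03174 rad/s = 9.1493384 s. 1 hour = 3600 s, so 9.1493384 s = 9.1493384 / 3600 = 0.0025414829 hour ≈ 0.002541 hour (4 s.f.).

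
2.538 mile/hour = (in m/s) 1.135. Check: 1 mile/hour = 0.44704 m/s, so 2.538 mile/hour = 2.538 * 0.44704 = 1.1345875 m/s. Result: 1.1345875 m/s ≈ 1.135 m/s (4 s.f.).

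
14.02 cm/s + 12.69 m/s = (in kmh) 46.19. Check: 1 cm/s = 0.01 m/s, so 14.02 cm/s = 14.02 * 0.01 = 0.1402 m/s. 12.69 m/s is already in m/s. Sum: 0.1402 + 12.69 = 12.8302 m/s. 1 kmh = 0.27777778 m/s, so 12.8302 m/s = 12.8302 / 0.27777778 = 46.18872 kmh ≈ 46.19 kmh (4 s.f.).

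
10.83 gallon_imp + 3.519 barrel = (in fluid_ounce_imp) 2.142e+04. Check: 1 gallon_imp = 0.00454609 m^3, so 10.83 gallon_imp = 10.83 * 0.00454609 = 0.049234155 m^3. 1 barrel = 0.15898729 m^3, so 3.519 barrel = 3.519 * 0.15898729 = 0.55947629 m^3. Sum: 0.049234155 + 0.55947629 = 0.60871045 m^3. 1 fluid_ounce_imp = 2.8413063e-05 m^3, so 0.60871045 m^3 = 0.60871045 / 2.8413063e-05 = 21423.613 fluid_ounce_imp ≈ 2.142e+04 fluid_ounce_imp (4 s.f.).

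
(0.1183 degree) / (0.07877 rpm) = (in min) 1 degree = 0.017453293 rad, so 0.1183 degree = 0.1183 * 0.017453293 = 0.0020647245 rad. 1 rpm = 0.10471976 rad/s, so 0.07877 rpm = 0.07877 * 0.10471976 = 0.0082487751 rad/s. Combine: 0.0020647245 rad / 0.0082487751 rad/s = 0.2503068 s. 1 min = 60 s, so 0.2503068 s = 0.2503068 / 60 = 0.00417178 min ≈ 0.004172 min (4 s.f.). Final answer: 0.004172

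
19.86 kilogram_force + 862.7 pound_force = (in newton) 4032. Check: 1 kilogram_force = 9.80665 N, so 19.86 kilogram_force = 19.86 * 9.80665 = 194.76007 N. 1 pound_force = 4.4482216 N, so 862.7 pound_force = 862.7 * 4.4482216 = 3837.4808 N. Sum: 194.76007 + 3837.4808 = 4032.2409 N. 4032.2409 N = 4032.2409 newton ≈ 4032 newton (4 s.f.).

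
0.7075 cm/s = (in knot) 1 cm/s = 0.01 m/s, so 0.7075 cm/s = 0.7075 * 0.01 = 0.007075 m/s. 1 knot = 0.51444444 m/s, so 0.007075 m/s = 0.007075 / 0.51444444 = 0.0137527 knot ≈ 0.01375 knot (4 s.f.). Final answer: 0.01375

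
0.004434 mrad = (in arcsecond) 0.9146. Check: 1 mrad = 0.001 rad, so 0.004434 mrad = 0.004434 * 0.001 = 4.434e-06 rad. 1 arcsecond = 4.8481368e-06 rad, so 4.434e-06 rad = 4.434e-06 / 4.8481368e-06 = 0.91457815 arcsecond ≈ 0.9146 arcsecond (4 s.f.).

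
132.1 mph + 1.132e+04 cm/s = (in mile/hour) 1 mph = 0.44704 m/s, so 132.1 mph = 132.1 * 0.44704 = 59.053984 m/s. 1 cm/s = 0.01 m/s, so 1.132e+04 cm/s = 1.132e+04 * 0.01 = 113.2 m/s. Sum: 59.053984 + 113.2 = 172.25398 m/s. 1 mile/hour = 0.44704 m/s, so 172.25398 m/s = 172.25398 / 0.44704 = 385.32119 mile/hour ≈ 385.3 mile/hour (4 s.f.). Final answer: 385.3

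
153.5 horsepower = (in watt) 1 horsepower = 745.69987 W, so 153.5 horsepower = 153.5 * 745.69987 = 114464.93 W. 114464.93 W = 114464.93 watt ≈ 1.145e+05 watt (4 s.f.). Final answer: 1.145e+05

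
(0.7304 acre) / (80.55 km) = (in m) 0.0367. Check: 1 acre = 4046.8564 m^2, so 0.7304 acre = 0.7304 * 4046.8564 = 2955.8239 m^2. 1 km = 1000 m, so 80.55 km = 80.55 * 1000 = 80550 m. Combine: 2955.8239 m^2 / 80550 m = 0.036695517 m. Result: 0.036695517 m ≈ 0.0367 m (4 s.f.).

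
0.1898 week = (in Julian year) 1 week = 604800 s, so 0.1898 week = 0.1898 * 604800 = 114791.04 s. 1 Julian year = 31557600 s, so 114791.04 s = 114791.04 / 31557600 = 0.0036375086 Julian year ≈ 0.003638 Julian year (4 s.f.). Final answer: 0.003638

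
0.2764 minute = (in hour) 1 minute = 60 s, so 0.2764 minute = 0.2764 * 60 = 16.584 s. 1 hour = 3600 s, so 16.584 s = 16.584 / 3600 = 0.0046066667 hour ≈ 0.004607 hour (4 s.f.). Final answer: 0.004607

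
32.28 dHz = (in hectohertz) 0.03228. Check: 1 dHz = 0.1 Hz, so 32.28 dHz = 32.28 * 0.1 = 3.228 Hz. 1 hectohertz = 100 Hz, so 3.228 Hz = 3.228 / 100 = 0.03228 hectohertz.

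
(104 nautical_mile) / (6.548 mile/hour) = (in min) 1097. Check: 1 nautical_mile = 1852 m, so 104 nautical_mile = 104 * 1852 = 192608 m. 1 mile/hour = 0.44704 m/s, so 6.548 mile/hour = 6.548 * 0.44704 = 2.9272179 m/s. Combine: 192608 m / 2.9272179 m/s = 65798.996 s. 1 min = 60 s, so 65798.996 s = 65798.996 / 60 = 1096.6499 min ≈ 1097 min (4 s.f.).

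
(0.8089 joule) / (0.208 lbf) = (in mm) 0.8089 joule = 0.8089 J. 1 lbf = 4.4482216 N, so 0.208 lbf = 0.208 * 4.4482216 = 0.9252301 N. Combine: 0.8089 J / 0.9252301 N = 0.87426901 m. 1 mm = 0.001 m, so 0.87426901 m = 0.87426901 / 0.001 = 874.26901 mm ≈ 874.3 mm (4 s.f.). Final answer: 874.3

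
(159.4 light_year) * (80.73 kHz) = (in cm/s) 1 light_year = 9.4607305e+15 m, so 159.4 light_year = 159.4 * 9.4607305e+15 = 1.5080404e+18 m. 1 kHz = 1000 Hz, so 80.73 kHz = 80.73 * 1000 = 80730 Hz. Combine: 1.5080404e+18 m * 80730 Hz = 1.217441e+23 m/s. 1 cm/s = 0.01 m/s, so 1.217441e+23 m/s = 1.217441e+23 / 0.01 = 1.217441e+25 cm/s ≈ 1.217e+25 cm/s (4 s.f.). Final answer: 1.217e+25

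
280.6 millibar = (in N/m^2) 2.806e+04. Check: 1 millibar = 100 Pa, so 280.6 millibar = 280.6 * 100 = 28060 Pa. 28060 Pa = 28060 N/m^2 ≈ 2.806e+04 N/m^2 (4 s.f.).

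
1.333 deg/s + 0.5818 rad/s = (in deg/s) 34.67. Check: 1 deg/s = 0.017453293 rad/s, so 1.333 deg/s = 1.333 * 0.017453293 = 0.023265239 rad/s. 0.5818 rad/s is already in rad/s. Sum: 0.023265239 + 0.5818 = 0.60506524 rad/s. 1 deg/s = 0.017453293 rad/s, so 0.60506524 rad/s = 0.60506524 / 0.017453293 = 34.667685 deg/s ≈ 34.67 deg/s (4 s.f.).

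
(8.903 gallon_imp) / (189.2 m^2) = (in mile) 1.329e-07. Check: 1 gallon_imp = 0.00454609 m^3, so 8.903 gallon_imp = 8.903 * 0.00454609 = 0.040473839 m^3. 189.2 m^2 is already in m^2. Combine: 0.040473839 m^3 / 189.2 m^2 = 0.00021392093 m. 1 mile = 1609.344 m, so 0.00021392093 m = 0.00021392093 / 1609.344 = 1.329243e-07 mile ≈ 1.329e-07 mile (4 s.f.).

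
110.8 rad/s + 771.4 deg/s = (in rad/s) 124.3. Check: 110.8 rad/s is already in rad/s. 1 deg/s = 0.017453293 rad/s, so 771.4 deg/s = 771.4 * 0.017453293 = 13.46347 rad/s. Sum: 110.8 + 13.46347 = 124.26347 rad/s. Result: 124.26347 rad/s ≈ 124.3 rad/s (4 s.f.).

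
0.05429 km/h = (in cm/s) 1 km/h = 0.27777778 m/s, so 0.05429 km/h = 0.05429 * 0.27777778 = 0.015080556 m/s. 1 cm/s = 0.01 m/s, so 0.015080556 m/s = 0.015080556 / 0.01 = 1.5080556 cm/s ≈ 1.508 cm/s (4 s.f.). Final answer: 1.508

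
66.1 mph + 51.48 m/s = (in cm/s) 8103. Check: 1 mph = 0.44704 m/s, so 66.1 mph = 66.1 * 0.44704 = 29.549344 m/s. 51.48 m/s is already in m/s. Sum: 29.549344 + 51.48 = 81.029344 m/s. 1 cm/s = 0.01 m/s, so 81.029344 m/s = 81.029344 / 0.01 = 8102.9344 cm/s ≈ 8103 cm/s (4 s.f.).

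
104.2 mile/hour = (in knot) 1 mile/hour = 0.44704 m/s, so 104.2 mile/hour = 104.2 * 0.44704 = 46.581568 m/s. 1 knot = 0.51444444 m/s, so 46.581568 m/s = 46.581568 / 0.51444444 = 90.547324 knot ≈ 90.55 knot (4 s.f.). Final answer: 90.55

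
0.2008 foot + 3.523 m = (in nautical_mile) 0.001935. Check: 1 foot = 0.3048 m, so 0.2008 foot = 0.2008 * 0.3048 = 0.06120384 m. 3.523 m is already in m. Sum: 0.06120384 + 3.523 = 3.5842038 m. 1 nautical_mile = 1852 m, so 3.5842038 m = 3.5842038 / 1852 = 0.0019353152 nautical_mile ≈ 0.001935 nautical_mile (4 s.f.).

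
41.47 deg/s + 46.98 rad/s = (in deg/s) 1 deg/s = 0.017453293 rad/s, so 41.47 deg/s = 41.47 * 0.017453293 = 0.72378804 rad/s. 46.98 rad/s is already in rad/s. Sum: 0.72378804 + 46.98 = 47.703788 rad/s. 1 deg/s = 0.017453293 rad/s, so 47.703788 rad/s = 47.703788 / 0.017453293 = 2733.2257 deg/s ≈ 2733 deg/s (4 s.f.). Final answer: 2733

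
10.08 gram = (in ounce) 1 gram = 0.001 kg, so 10.08 gram = 10.08 * 0.001 = 0.01008 kg. 1 ounce = 0.028349523 kg, so 0.01008 kg = 0.01008 / 0.028349523 = 0.35556154 ounce ≈ 0.3556 ounce (4 s.f.). Final answer: 0.3556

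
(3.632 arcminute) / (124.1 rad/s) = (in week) 1 arcminute = 0.00029088821 rad, so 3.632 arcminute = 3.632 * 0.00029088821 = 0.001056506 rad. 124.1 rad/s is already in rad/s. Combine: 0.001056506 rad / 124.1 rad/s = 8.5133439e-06 s. 1 week = 604800 s, so 8.5133439e-06 s = 8.5133439e-06 / 604800 = 1.4076296e-11 week ≈ 1.408e-11 week (4 s.f.). Final answer: 1.408e-11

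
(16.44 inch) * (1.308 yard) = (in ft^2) 5.376. Check: 1 inch = 0.0254 m, so 16.44 inch = 16.44 * 0.0254 = 0.417576 m. 1 yard = 0.9144 m, so 1.308 yard = 1.308 * 0.9144 = 1.1960352 m. Combine: 0.417576 m * 1.1960352 m = 0.49943559 m^2. 1 ft^2 = 0.09290304 m^2, so 0.49943559 m^2 = 0.49943559 / 0.09290304 = 5.37588 ft^2 ≈ 5.376 ft^2 (4 s.f.).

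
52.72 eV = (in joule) 1 eV = 1.6021766e-19 J, so 52.72 eV = 52.72 * 1.6021766e-19 = 8.4466752e-18 J. 8.4466752e-18 J = 8.4466752e-18 joule ≈ 8.447e-18 joule (4 s.f.). Final answer: 8.447e-18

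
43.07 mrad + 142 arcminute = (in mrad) 1 mrad = 0.001 rad, so 43.07 mrad = 43.07 * 0.001 = 0.04307 rad. 1 arcminute = 0.00029088821 rad, so 142 arcminute = 142 * 0.00029088821 = 0.041306126 rad. Sum: 0.04307 + 0.041306126 = 0.084376126 rad. 1 mrad = 0.001 rad, so 0.084376126 rad = 0.084376126 / 0.001 = 84.376126 mrad ≈ 84.38 mrad (4 s.f.). Final answer: 84.38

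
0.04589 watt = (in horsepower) 6.154e-05. Check: 0.04589 watt = 0.04589 W. 1 horsepower = 745.69987 W, so 0.04589 W = 0.04589 / 745.69987 = 6.1539504e-05 horsepower ≈ 6.154e-05 horsepower (4 s.f.).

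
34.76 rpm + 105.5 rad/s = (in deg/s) 6253. Check: 1 rpm = 0.10471976 rad/s, so 34.76 rpm = 34.76 * 0.10471976 = 3.6400587 rad/s. 105.5 rad/s is already in rad/s. Sum: 3.6400587 + 105.5 = 109.14006 rad/s. 1 deg/s = 0.017453293 rad/s, so 109.14006 rad/s = 109.14006 / 0.017453293 = 6253.2647 deg/s ≈ 6253 deg/s (4 s.f.).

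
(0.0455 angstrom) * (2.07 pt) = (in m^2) 3.323e-15. Check: 1 angstrom = 1e-10 m, so 0.0455 angstrom = 0.0455 * 1e-10 = 4.55e-12 m. 1 pt = 0.00035277778 m, so 2.07 pt = 2.07 * 0.00035277778 = 0.00073025 m. Combine: 4.55e-12 m * 0.00073025 m = 3.3226375e-15 m^2. Result: 3.3226375e-15 m^2 ≈ 3.323e-15 m^2 (4 s.f.).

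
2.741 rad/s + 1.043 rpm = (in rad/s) 2.741 rad/s is already in rad/s. 1 rpm = 0.10471976 rad/s, so 1.043 rpm = 1.043 * 0.10471976 = 0.1092227 rad/s. Sum: 2.741 + 0.1092227 = 2.8502227 rad/s. Result: 2.8502227 rad/s ≈ 2.85 rad/s (4 s.f.). Final answer: 2.85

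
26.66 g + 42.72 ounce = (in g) 1 g = 0.001 kg, so 26.66 g = 26.66 * 0.001 = 0.02666 kg. 1 ounce = 0.028349523 kg, so 42.72 ounce = 42.72 * 0.028349523 = 1.2110916 kg. Sum: 0.02666 + 1.2110916 = 1.2377516 kg. 1 g = 0.001 kg, so 1.2377516 kg = 1.2377516 / 0.001 = 1237.7516 g ≈ 1238 g (4 s.f.). Final answer: 1238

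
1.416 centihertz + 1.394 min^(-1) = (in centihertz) 3.739. Check: 1 centihertz = 0.01 Hz, so 1.416 centihertz = 1.416 * 0.01 = 0.01416 Hz. 1 min^(-1) = 0.016666667 Hz, so 1.394 min^(-1) = 1.394 * 0.016666667 = 0.023233333 Hz. Sum: 0.01416 + 0.023233333 = 0.037393333 Hz. 1 centihertz = 0.01 Hz, so 0.037393333 Hz = 0.037393333 / 0.01 = 3.7393333 centihertz ≈ 3.739 centihertz (4 s.f.).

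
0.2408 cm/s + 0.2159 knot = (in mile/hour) 1 cm/s = 0.01 m/s, so 0.2408 cm/s = 0.2408 * 0.01 = 0.002408 m/s. 1 knot = 0.51444444 m/s, so 0.2159 knot = 0.2159 * 0.51444444 = 0.11106856 m/s. Sum: 0.002408 + 0.11106856 = 0.11347656 m/s. 1 mile/hour = 0.44704 m/s, so 0.11347656 m/s = 0.11347656 / 0.44704 = 0.25383983 mile/hour ≈ 0.2538 mile/hour (4 s.f.). Final answer: 0.2538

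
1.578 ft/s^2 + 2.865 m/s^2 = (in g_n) 0.3412. Check: 1 ft/s^2 = 0.3048 m/s^2, so 1.578 ft/s^2 = 1.578 * 0.3048 = 0.4809744 m/s^2. 2.865 m/s^2 is already in m/s^2. Sum: 0.4809744 + 2.865 = 3.3459744 m/s^2. 1 g_n = 9.80665 m/s^2, so 3.3459744 m/s^2 = 3.3459744 / 9.80665 = 0.34119443 g_n ≈ 0.3412 g_n (4 s.f.).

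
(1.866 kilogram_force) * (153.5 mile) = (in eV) 1 kilogram_force = 9.80665 N, so 1.866 kilogram_force = 1.866 * 9.80665 = 18.299209 N. 1 mile = 1609.344 m, so 153.5 mile = 153.5 * 1609.344 = 247034.3 m. Combine: 18.299209 N * 247034.3 m = 4520532.3 J. 1 eV = 1.6021766e-19 J, so 4520532.3 J = 4520532.3 / 1.6021766e-19 = 2.8214944e+25 eV ≈ 2.821e+25 eV (4 s.f.). Final answer: 2.821e+25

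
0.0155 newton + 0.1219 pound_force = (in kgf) 0.05687. Check: 0.0155 newton = 0.0155 N. 1 pound_force = 4.4482216 N, so 0.1219 pound_force = 0.1219 * 4.4482216 = 0.54223821 N. Sum: 0.0155 + 0.54223821 = 0.55773821 N. 1 kgf = 9.80665 N, so 0.55773821 N = 0.55773821 / 9.80665 = 0.05687347 kgf ≈ 0.05687 kgf (4 s.f.).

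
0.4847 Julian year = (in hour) 1 Julian year = 31557600 s, so 0.4847 Julian year = 0.4847 * 31557600 = 15295969 s. 1 hour = 3600 s, so 15295969 s = 15295969 / 3600 = 4248.8802 hour ≈ 4249 hour (4 s.f.). Final answer: 4249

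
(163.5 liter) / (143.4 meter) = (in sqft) 1 liter = 0.001 m^3, so 163.5 liter = 163.5 * 0.001 = 0.1635 m^3. 143.4 meter = 143.4 m. Combine: 0.1635 m^3 / 143.4 m = 0.0011401674 m^2. 1 sqft = 0.09290304 m^2, so 0.0011401674 m^2 = 0.0011401674 / 0.09290304 = 0.012272659 sqft ≈ 0.01227 sqft (4 s.f.). Final answer: 0.01227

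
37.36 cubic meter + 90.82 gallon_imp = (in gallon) 37.36 cubic meter = 37.36 m^3. 1 gallon_imp = 0.00454609 m^3, so 90.82 gallon_imp = 90.82 * 0.00454609 = 0.41287589 m^3. Sum: 37.36 + 0.41287589 = 37.772876 m^3. 1 gallon = 0.0037854118 m^3, so 37.772876 m^3 = 37.772876 / 0.0037854118 = 9978.5381 gallon ≈ 9979 gallon (4 s.f.). Final answer: 9979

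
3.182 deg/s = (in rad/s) 0.05554. Check: 1 deg/s = 0.017453293 rad/s, so 3.182 deg/s = 3.182 * 0.017453293 = 0.055536377 rad/s. Result: 0.055536377 rad/s ≈ 0.05554 rad/s (4 s.f.).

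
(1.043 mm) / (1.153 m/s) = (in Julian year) 1 mm = 0.001 m, so 1.043 mm = 1.043 * 0.001 = 0.001043 m. 1.153 m/s is already in m/s. Combine: 0.001043 m / 1.153 m/s = 0.0009045967 s. 1 Julian year = 31557600 s, so 0.0009045967 s = 0.0009045967 / 31557600 = 2.866494e-11 Julian year ≈ 2.866e-11 Julian year (4 s.f.). Final answer: 2.866e-11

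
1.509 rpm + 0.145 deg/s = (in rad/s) 0.1606. Check: 1 rpm = 0.10471976 rad/s, so 1.509 rpm = 1.509 * 0.10471976 = 0.15802211 rad/s. 1 deg/s = 0.017453293 rad/s, so 0.145 deg/s = 0.145 * 0.017453293 = 0.0025307274 rad/s. Sum: 0.15802211 + 0.0025307274 = 0.16055284 rad/s. Result: 0.16055284 rad/s ≈ 0.1606 rad/s (4 s.f.).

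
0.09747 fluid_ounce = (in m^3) 1 fluid_ounce = 2.957353e-05 m^3, so 0.09747 fluid_ounce = 0.09747 * 2.957353e-05 = 2.8825319e-06 m^3. Result: 2.8825319e-06 m^3 ≈ 2.883e-06 m^3 (4 s.f.). Final answer: 2.883e-06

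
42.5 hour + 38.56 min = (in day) 1 hour = 3600 s, so 42.5 hour = 42.5 * 3600 = 153000 s. 1 min = 60 s, so 38.56 min = 38.56 * 60 = 2313.6 s. Sum: 153000 + 2313.6 = 155313.6 s. 1 day = 86400 s, so 155313.6 s = 155313.6 / 86400 = 1.7976111 day ≈ 1.798 day (4 s.f.). Final answer: 1.798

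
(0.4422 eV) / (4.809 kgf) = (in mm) 1 eV = 1.6021766e-19 J, so 0.4422 eV = 0.4422 * 1.6021766e-19 = 7.0848251e-20 J. 1 kgf = 9.80665 N, so 4.809 kgf = 4.809 * 9.80665 = 47.16018 N. Combine: 7.0848251e-20 J / 47.16018 N = 1.5022897e-21 m. 1 mm = 0.001 m, so 1.5022897e-21 m = 1.5022897e-21 / 0.001 = 1.5022897e-18 mm ≈ 1.502e-18 mm (4 s.f.). Final answer: 1.502e-18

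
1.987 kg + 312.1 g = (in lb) 1.987 kg is already in kg. 1 g = 0.001 kg, so 312.1 g = 312.1 * 0.001 = 0.3121 kg. Sum: 1.987 + 0.3121 = 2.2991 kg. 1 lb = 0.45359237 kg, so 2.2991 kg = 2.2991 / 0.45359237 = 5.0686479 lb ≈ 5.069 lb (4 s.f.). Final answer: 5.069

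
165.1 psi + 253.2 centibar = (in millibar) 1 psi = 6894.7573 Pa, so 165.1 psi = 165.1 * 6894.7573 = 1138324.4 Pa. 1 centibar = 1000 Pa, so 253.2 centibar = 253.2 * 1000 = 253200 Pa. Sum: 1138324.4 + 253200 = 1391524.4 Pa. 1 millibar = 100 Pa, so 1391524.4 Pa = 1391524.4 / 100 = 13915.244 millibar ≈ 1.392e+04 millibar (4 s.f.). Final answer: 1.392e+04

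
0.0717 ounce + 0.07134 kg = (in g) 1 ounce = 0.028349523 kg, so 0.0717 ounce = 0.0717 * 0.028349523 = 0.0020326608 kg. 0.07134 kg is already in kg. Sum: 0.0020326608 + 0.07134 = 0.073372661 kg. 1 g = 0.001 kg, so 0.073372661 kg = 0.073372661 / 0.001 = 73.372661 g ≈ 73.37 g (4 s.f.). Final answer: 73.37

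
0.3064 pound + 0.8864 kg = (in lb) 1 pound = 0.45359237 kg, so 0.3064 pound = 0.3064 * 0.45359237 = 0.1389807 kg. 0.8864 kg is already in kg. Sum: 0.1389807 + 0.8864 = 1.0253807 kg. 1 lb = 0.45359237 kg, so 1.0253807 kg = 1.0253807 / 0.45359237 = 2.2605775 lb ≈ 2.261 lb (4 s.f.). Final answer: 2.261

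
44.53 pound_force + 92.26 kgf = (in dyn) 1 pound_force = 4.4482216 N, so 44.53 pound_force = 44.53 * 4.4482216 = 198.07931 N. 1 kgf = 9.80665 N, so 92.26 kgf = 92.26 * 9.80665 = 904.76153 N. Sum: 198.07931 + 904.76153 = 1102.8408 N. 1 dyn = 1e-05 N, so 1102.8408 N = 1102.8408 / 1e-05 = 1.1028408e+08 dyn ≈ 1.103e+08 dyn (4 s.f.). Final answer: 1.103e+08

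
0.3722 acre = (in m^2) 1 acre = 4046.8564 m^2, so 0.3722 acre = 0.3722 * 4046.8564 = 1506.24 m^2. Result: 1506.24 m^2 ≈ 1506 m^2 (4 s.f.). Final answer: 1506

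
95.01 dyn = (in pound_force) 0.0002136. Check: 1 dyn = 1e-05 N, so 95.01 dyn = 95.01 * 1e-05 = 0.0009501 N. 1 pound_force = 4.4482216 N, so 0.0009501 N = 0.0009501 / 4.4482216 = 0.00021359098 pound_force ≈ 0.0002136 pound_force (4 s.f.).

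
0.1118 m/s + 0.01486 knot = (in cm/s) 11.94. Check: 0.1118 m/s is already in m/s. 1 knot = 0.51444444 m/s, so 0.01486 knot = 0.01486 * 0.51444444 = 0.0076446444 m/s. Sum: 0.1118 + 0.0076446444 = 0.11944464 m/s. 1 cm/s = 0.01 m/s, so 0.11944464 m/s = 0.11944464 / 0.01 = 11.944464 cm/s ≈ 11.94 cm/s (4 s.f.).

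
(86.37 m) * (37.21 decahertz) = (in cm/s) 86.37 m is already in m. 1 decahertz = 10 Hz, so 37.21 decahertz = 37.21 * 10 = 372.1 Hz. Combine: 86.37 m * 372.1 Hz = 32138.277 m/s. 1 cm/s = 0.01 m/s, so 32138.277 m/s = 32138.277 / 0.01 = 3213827.7 cm/s ≈ 3.214e+06 cm/s (4 s.f.). Final answer: 3.214e+06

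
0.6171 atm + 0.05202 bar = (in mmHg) 1 atm = 101325 Pa, so 0.6171 atm = 0.6171 * 101325 = 62527.658 Pa. 1 bar = 100000 Pa, so 0.05202 bar = 0.05202 * 100000 = 5202 Pa. Sum: 62527.658 + 5202 = 67729.658 Pa. 1 mmHg = 133.32237 Pa, so 67729.658 Pa = 67729.658 / 133.32237 = 508.01421 mmHg ≈ 508 mmHg (4 s.f.). Final answer: 508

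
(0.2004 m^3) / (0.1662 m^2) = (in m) 0.2004 m^3 is already in m^3. 0.1662 m^2 is already in m^2. Combine: 0.2004 m^3 / 0.1662 m^2 = 1.2057762 m. Result: 1.2057762 m ≈ 1.206 m (4 s.f.). Final answer: 1.206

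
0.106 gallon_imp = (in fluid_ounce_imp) 1 gallon_imp = 0.00454609 m^3, so 0.106 gallon_imp = 0.106 * 0.00454609 = 0.00048188554 m^3. 1 fluid_ounce_imp = 2.8413063e-05 m^3, so 0.00048188554 m^3 = 0.00048188554 / 2.8413063e-05 = 16.96 fluid_ounce_imp. Final answer: 16.96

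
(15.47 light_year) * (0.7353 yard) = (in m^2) 1 light_year = 9.4607305e+15 m, so 15.47 light_year = 15.47 * 9.4607305e+15 = 1.463575e+17 m. 1 yard = 0.9144 m, so 0.7353 yard = 0.7353 * 0.9144 = 0.67235832 m. Combine: 1.463575e+17 m * 0.67235832 m = 9.8404683e+16 m^2. Result: 9.8404683e+16 m^2 ≈ 9.84e+16 m^2 (4 s.f.). Final answer: 9.84e+16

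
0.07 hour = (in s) 1 hour = 3600 s, so 0.07 hour = 0.07 * 3600 = 252 s. Result: 252 s. Final answer: 252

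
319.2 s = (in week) 0.0005278. Check: 1 week = 604800 s, so 319.2 s = 319.2 / 604800 = 0.00052777778 week ≈ 0.0005278 week (4 s.f.).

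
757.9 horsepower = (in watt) 5.652e+05. Check: 1 horsepower = 745.69987 W, so 757.9 horsepower = 757.9 * 745.69987 = 565165.93 W. 565165.93 W = 565165.93 watt ≈ 5.652e+05 watt (4 s.f.).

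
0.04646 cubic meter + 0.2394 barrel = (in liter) 0.04646 cubic meter = 0.04646 m^3. 1 barrel = 0.15898729 m^3, so 0.2394 barrel = 0.2394 * 0.15898729 = 0.038061558 m^3. Sum: 0.04646 + 0.038061558 = 0.084521558 m^3. 1 liter = 0.001 m^3, so 0.084521558 m^3 = 0.084521558 / 0.001 = 84.521558 liter ≈ 84.52 liter (4 s.f.). Final answer: 84.52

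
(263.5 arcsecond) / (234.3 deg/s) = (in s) 1 arcsecond = 4.8481368e-06 rad, so 263.5 arcsecond = 263.5 * 4.8481368e-06 = 0.001277484 rad. 1 deg/s = 0.017453293 rad/s, so 234.3 deg/s = 234.3 * 0.017453293 = 4.0893064 rad/s. Combine: 0.001277484 rad / 4.0893064 rad/s = 0.00031239626 s. Result: 0.00031239626 s ≈ 0.0003124 s (4 s.f.). Final answer: 0.0003124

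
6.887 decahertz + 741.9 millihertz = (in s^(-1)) 69.61. Check: 1 decahertz = 10 Hz, so 6.887 decahertz = 6.887 * 10 = 68.87 Hz. 1 millihertz = 0.001 Hz, so 741.9 millihertz = 741.9 * 0.001 = 0.7419 Hz. Sum: 68.87 + 0.7419 = 69.6119 Hz. 69.6119 Hz = 69.6119 s^(-1) ≈ 69.61 s^(-1) (4 s.f.).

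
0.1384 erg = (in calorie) 3.308e-09. Check: 1 erg = 1e-07 J, so 0.1384 erg = 0.1384 * 1e-07 = 1.384e-08 J. 1 calorie = 4.184 J, so 1.384e-08 J = 1.384e-08 / 4.184 = 3.3078394e-09 calorie ≈ 3.308e-09 calorie (4 s.f.).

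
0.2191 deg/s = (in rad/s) 0.003824. Check: 1 deg/s = 0.017453293 rad/s, so 0.2191 deg/s = 0.2191 * 0.017453293 = 0.0038240164 rad/s. Result: 0.0038240164 rad/s ≈ 0.003824 rad/s (4 s.f.).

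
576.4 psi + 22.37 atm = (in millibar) 1 psi = 6894.7573 Pa, so 576.4 psi = 576.4 * 6894.7573 = 3974138.1 Pa. 1 atm = 101325 Pa, so 22.37 atm = 22.37 * 101325 = 2266640.2 Pa. Sum: 3974138.1 + 2266640.2 = 6240778.4 Pa. 1 millibar = 100 Pa, so 6240778.4 Pa = 6240778.4 / 100 = 62407.784 millibar ≈ 6.241e+04 millibar (4 s.f.). Final answer: 6.241e+04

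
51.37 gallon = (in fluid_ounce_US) 6575. Check: 1 gallon = 0.0037854118 m^3, so 51.37 gallon = 51.37 * 0.0037854118 = 0.1944566 m^3. 1 fluid_ounce_US = 2.957353e-05 m^3, so 0.1944566 m^3 = 0.1944566 / 2.957353e-05 = 6575.36 fluid_ounce_US ≈ 6575 fluid_ounce_US (4 s.f.).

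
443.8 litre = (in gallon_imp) 1 litre = 0.001 m^3, so 443.8 litre = 443.8 * 0.001 = 0.4438 m^3. 1 gallon_imp = 0.00454609 m^3, so 0.4438 m^3 = 0.4438 / 0.00454609 = 97.622352 gallon_imp ≈ 97.62 gallon_imp (4 s.f.). Final answer: 97.62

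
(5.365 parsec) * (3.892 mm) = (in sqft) 1 parsec = 3.0856776e+16 m, so 5.365 parsec = 5.365 * 3.0856776e+16 = 1.655466e+17 m. 1 mm = 0.001 m, so 3.892 mm = 3.892 * 0.001 = 0.003892 m. Combine: 1.655466e+17 m * 0.003892 m = 6.4430738e+14 m^2. 1 sqft = 0.09290304 m^2, so 6.4430738e+14 m^2 = 6.4430738e+14 / 0.09290304 = 6.9352669e+15 sqft ≈ 6.935e+15 sqft (4 s.f.). Final answer: 6.935e+15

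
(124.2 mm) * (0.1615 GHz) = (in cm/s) 1 mm = 0.001 m, so 124.2 mm = 124.2 * 0.001 = 0.1242 m. 1 GHz = 1e+09 Hz, so 0.1615 GHz = 0.1615 * 1e+09 = 1.615e+08 Hz. Combine: 0.1242 m * 1.615e+08 Hz = 20058300 m/s. 1 cm/s = 0.01 m/s, so 20058300 m/s = 20058300 / 0.01 = 2.00583e+09 cm/s ≈ 2.006e+09 cm/s (4 s.f.). Final answer: 2.006e+09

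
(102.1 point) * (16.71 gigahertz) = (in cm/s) 1 point = 0.00035277778 m, so 102.1 point = 102.1 * 0.00035277778 = 0.036018611 m. 1 gigahertz = 1e+09 Hz, so 16.71 gigahertz = 16.71 * 1e+09 = 1.671e+10 Hz. Combine: 0.036018611 m * 1.671e+10 Hz = 6.0187099e+08 m/s. 1 cm/s = 0.01 m/s, so 6.0187099e+08 m/s = 6.0187099e+08 / 0.01 = 6.0187099e+10 cm/s ≈ 6.019e+10 cm/s (4 s.f.). Final answer: 6.019e+10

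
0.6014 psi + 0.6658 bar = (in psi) 1 psi = 6894.7573 Pa, so 0.6014 psi = 0.6014 * 6894.7573 = 4146.507 Pa. 1 bar = 100000 Pa, so 0.6658 bar = 0.6658 * 100000 = 66580 Pa. Sum: 4146.507 + 66580 = 70726.507 Pa. 1 psi = 6894.7573 Pa, so 70726.507 Pa = 70726.507 / 6894.7573 = 10.258013 psi ≈ 10.26 psi (4 s.f.). Final answer: 10.26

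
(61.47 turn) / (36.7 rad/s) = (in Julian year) 3.335e-07. Check: 1 turn = 6.2831853 rad, so 61.47 turn = 61.47 * 6.2831853 = 386.2274 rad. 36.7 rad/s is already in rad/s. Combine: 386.2274 rad / 36.7 rad/s = 10.523907 s. 1 Julian year = 31557600 s, so 10.523907 s = 10.523907 / 31557600 = 3.334825e-07 Julian year ≈ 3.335e-07 Julian year (4 s.f.).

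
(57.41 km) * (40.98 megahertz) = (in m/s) 2.353e+12. Check: 1 km = 1000 m, so 57.41 km = 57.41 * 1000 = 57410 m. 1 megahertz = 1000000 Hz, so 40.98 megahertz = 40.98 * 1000000 = 40980000 Hz. Combine: 57410 m * 40980000 Hz = 2.3526618e+12 m/s. Result: 2.3526618e+12 m/s ≈ 2.353e+12 m/s (4 s.f.).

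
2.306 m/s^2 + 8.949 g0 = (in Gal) 9007. Check: 2.306 m/s^2 is already in m/s^2. 1 g0 = 9.80665 m/s^2, so 8.949 g0 = 8.949 * 9.80665 = 87.759711 m/s^2. Sum: 2.306 + 87.759711 = 90.065711 m/s^2. 1 Gal = 0.01 m/s^2, so 90.065711 m/s^2 = 90.065711 / 0.01 = 9006.5711 Gal ≈ 9007 Gal (4 s.f.).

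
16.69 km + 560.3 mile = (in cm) 1 km = 1000 m, so 16.69 km = 16.69 * 1000 = 16690 m. 1 mile = 1609.344 m, so 560.3 mile = 560.3 * 1609.344 = 901715.44 m. Sum: 16690 + 901715.44 = 918405.44 m. 1 cm = 0.01 m, so 918405.44 m = 918405.44 / 0.01 = 91840544 cm ≈ 9.184e+07 cm (4 s.f.). Final answer: 9.184e+07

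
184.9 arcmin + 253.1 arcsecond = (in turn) 1 arcmin = 0.00029088821 rad, so 184.9 arcmin = 184.9 * 0.00029088821 = 0.05378523 rad. 1 arcsecond = 4.8481368e-06 rad, so 253.1 arcsecond = 253.1 * 4.8481368e-06 = 0.0012270634 rad. Sum: 0.05378523 + 0.0012270634 = 0.055012293 rad. 1 turn = 6.2831853 rad, so 0.055012293 rad = 0.055012293 / 6.2831853 = 0.0087554784 turn ≈ 0.008755 turn (4 s.f.). Final answer: 0.008755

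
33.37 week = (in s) 1 week = 604800 s, so 33.37 week = 33.37 * 604800 = 20182176 s. Result: 20182176 s ≈ 2.018e+07 s (4 s.f.). Final answer: 2.018e+07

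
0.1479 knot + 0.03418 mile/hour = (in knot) 0.1776. Check: 1 knot = 0.51444444 m/s, so 0.1479 knot = 0.1479 * 0.51444444 = 0.076086333 m/s. 1 mile/hour = 0.44704 m/s, so 0.03418 mile/hour = 0.03418 * 0.44704 = 0.015279827 m/s. Sum: 0.076086333 + 0.015279827 = 0.091366161 m/s. 1 knot = 0.51444444 m/s, so 0.091366161 m/s = 0.091366161 / 0.51444444 = 0.17760161 knot ≈ 0.1776 knot (4 s.f.).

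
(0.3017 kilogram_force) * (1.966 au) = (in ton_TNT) 208. Check: 1 kilogram_force = 9.80665 N, so 0.3017 kilogram_force = 0.3017 * 9.80665 = 2.9586663 N. 1 au = 1.4959787e+11 m, so 1.966 au = 1.966 * 1.4959787e+11 = 2.9410941e+11 m. Combine: 2.9586663 N * 2.9410941e+11 m = 8.7017161e+11 J. 1 ton_TNT = 4.184e+09 J, so 8.7017161e+11 J = 8.7017161e+11 / 4.184e+09 = 207.97601 ton_TNT ≈ 208 ton_TNT (4 s.f.).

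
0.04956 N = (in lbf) 1 lbf = 4.4482216 N, so 0.04956 N = 0.04956 / 4.4482216 = 0.011141531 lbf ≈ 0.01114 lbf (4 s.f.). Final answer: 0.01114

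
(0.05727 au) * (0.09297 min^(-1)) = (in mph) 2.97e+07. Check: 1 au = 1.4959787e+11 m, so 0.05727 au = 0.05727 * 1.4959787e+11 = 8.5674701e+09 m. 1 min^(-1) = 0.016666667 Hz, so 0.09297 min^(-1) = 0.09297 * 0.016666667 = 0.0015495 Hz. Combine: 8.5674701e+09 m * 0.0015495 Hz = 13275295 m/s. 1 mph = 0.44704 m/s, so 13275295 m/s = 13275295 / 0.44704 = 29695989 mph ≈ 2.97e+07 mph (4 s.f.).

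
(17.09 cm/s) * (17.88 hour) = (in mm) 1 cm/s = 0.01 m/s, so 17.09 cm/s = 17.09 * 0.01 = 0.1709 m/s. 1 hour = 3600 s, so 17.88 hour = 17.88 * 3600 = 64368 s. Combine: 0.1709 m/s * 64368 s = 11000.491 m. 1 mm = 0.001 m, so 11000.491 m = 11000.491 / 0.001 = 11000491 mm ≈ 1.1e+07 mm (4 s.f.). Final answer: 1.1e+07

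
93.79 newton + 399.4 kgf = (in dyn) 4.011e+08. Check: 93.79 newton = 93.79 N. 1 kgf = 9.80665 N, so 399.4 kgf = 399.4 * 9.80665 = 3916.776 N. Sum: 93.79 + 3916.776 = 4010.566 N. 1 dyn = 1e-05 N, so 4010.566 N = 4010.566 / 1e-05 = 4.010566e+08 dyn ≈ 4.011e+08 dyn (4 s.f.).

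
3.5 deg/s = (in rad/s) 0.06109. Check: 1 deg/s = 0.017453293 rad/s, so 3.5 deg/s = 3.5 * 0.017453293 = 0.061086524 rad/s. Result: 0.061086524 rad/s ≈ 0.06109 rad/s (4 s.f.).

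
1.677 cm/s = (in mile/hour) 0.03751. Check: 1 cm/s = 0.01 m/s, so 1.677 cm/s = 1.677 * 0.01 = 0.01677 m/s. 1 mile/hour = 0.44704 m/s, so 0.01677 m/s = 0.01677 / 0.44704 = 0.037513422 mile/hour ≈ 0.03751 mile/hour (4 s.f.).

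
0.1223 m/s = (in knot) 1 knot = 0.51444444 m/s, so 0.1223 m/s = 0.1223 / 0.51444444 = 0.23773218 knot ≈ 0.2377 knot (4 s.f.). Final answer: 0.2377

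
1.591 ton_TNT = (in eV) 1 ton_TNT = 4.184e+09 J, so 1.591 ton_TNT = 1.591 * 4.184e+09 = 6.656744e+09 J. 1 eV = 1.6021766e-19 J, so 6.656744e+09 J = 6.656744e+09 / 1.6021766e-19 = 4.1548128e+28 eV ≈ 4.155e+28 eV (4 s.f.). Final answer: 4.155e+28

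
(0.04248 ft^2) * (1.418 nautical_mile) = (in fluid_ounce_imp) 1 ft^2 = 0.09290304 m^2, so 0.04248 ft^2 = 0.04248 * 0.09290304 = 0.0039465211 m^2. 1 nautical_mile = 1852 m, so 1.418 nautical_mile = 1.418 * 1852 = 2626.136 m. Combine: 0.0039465211 m^2 * 2626.136 m = 10.364101 m^3. 1 fluid_ounce_imp = 2.8413063e-05 m^3, so 10.364101 m^3 = 10.364101 / 2.8413063e-05 = 364765.37 fluid_ounce_imp ≈ 3.648e+05 fluid_ounce_imp (4 s.f.). Final answer: 3.648e+05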